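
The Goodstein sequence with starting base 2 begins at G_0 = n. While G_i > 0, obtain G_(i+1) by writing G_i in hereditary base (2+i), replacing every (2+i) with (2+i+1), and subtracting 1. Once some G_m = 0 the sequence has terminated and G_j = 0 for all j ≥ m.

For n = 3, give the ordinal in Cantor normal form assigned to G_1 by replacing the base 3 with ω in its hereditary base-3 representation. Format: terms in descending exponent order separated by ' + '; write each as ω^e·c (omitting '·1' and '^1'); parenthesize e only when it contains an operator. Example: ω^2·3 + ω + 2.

step 0: 3 = 2 + 1; sub 3 for 2: 3 + 1; = 4; G_1 = 4−1 = 3
step 1: 3 = 3; sub 4 for 3: 4; = 4; G_2 = 4−1 = 3

ω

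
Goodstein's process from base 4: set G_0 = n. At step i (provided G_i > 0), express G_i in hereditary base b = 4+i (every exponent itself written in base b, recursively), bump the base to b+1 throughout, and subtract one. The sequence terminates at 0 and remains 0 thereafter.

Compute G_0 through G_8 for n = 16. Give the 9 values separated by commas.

16, 24, 27, 30, 33, 36, 39, 41, 43

base 4: 16 = 4^2; at 5: 5^2 = 25; next = 24
base 5: 24 = 4·5 + 4; at 6: 4·6 + 4 = 28; next = 27
base 6: 27 = 4·6 + 3; at 7: 4·7 + 3 = 31; next = 30
base 7: 30 = 4·7 + 2; at 8: 4·8 + 2 = 34; next = 33
base 8: 33 = 4·8 + 1; at 9: 4·9 + 1 = 37; next = 36
base 9: 36 = 4·9; at 10: 4·10 = 40; next = 39
base 10: 39 = 3·10 + 9; at 11: 3·11 + 9 = 42; next = 41
base 11: 41 = 3·11 + 8; at 12: 3·12 + 8 = 44; next = 43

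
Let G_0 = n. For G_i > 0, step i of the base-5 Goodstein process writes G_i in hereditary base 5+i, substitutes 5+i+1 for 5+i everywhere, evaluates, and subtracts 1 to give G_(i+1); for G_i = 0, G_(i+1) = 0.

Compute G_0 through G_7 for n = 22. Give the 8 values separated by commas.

22, 25, 28, 31, 33, 35, 37, 39

[0] 22 ≡ 4·5 + 2 (base 5). Lift 6: 26. −1: 25.
[1] 25 ≡ 4·6 + 1 (base 6). Lift 7: 29. −1: 28.
[2] 28 ≡ 4·7 (base 7). Lift 8: 32. −1: 31.
[3] 31 ≡ 3·8 + 7 (base 8). Lift 9: 34. −1: 33.
[4] 33 ≡ 3·9 + 6 (base 9). Lift 10: 36. −1: 35.
[5] 35 ≡ 3·10 + 5 (base 10). Lift 11: 38. −1: 37.
[6] 37 ≡ 3·11 + 4 (base 11). Lift 12: 40. −1: 39.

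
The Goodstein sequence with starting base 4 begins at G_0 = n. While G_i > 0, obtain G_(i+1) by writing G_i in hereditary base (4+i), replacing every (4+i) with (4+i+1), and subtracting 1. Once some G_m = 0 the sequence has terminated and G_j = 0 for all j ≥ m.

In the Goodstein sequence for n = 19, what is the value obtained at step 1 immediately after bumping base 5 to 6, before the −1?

38

base 4: 19 = 4^2 + 3; at 5: 5^2 + 3 = 28; next = 27
base 5: 27 = 5^2 + 2; at 6: 6^2 + 2 = 38; next = 37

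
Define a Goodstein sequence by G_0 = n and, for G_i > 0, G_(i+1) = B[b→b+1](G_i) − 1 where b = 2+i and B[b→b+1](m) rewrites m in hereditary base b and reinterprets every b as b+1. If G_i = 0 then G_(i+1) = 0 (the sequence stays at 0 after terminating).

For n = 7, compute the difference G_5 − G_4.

7 —HB2→ 2^2 + 2 + 1 —bump→ 3^3 + 3 + 1 = 31 —(−1)→ 30
30 —HB3→ 3^3 + 3 —bump→ 4^4 + 4 = 260 —(−1)→ 259
259 —HB4→ 4^4 + 3 —bump→ 5^5 + 3 = 3128 —(−1)→ 3127
3127 —HB5→ 5^5 + 2 —bump→ 6^6 + 2 = 46658 —(−1)→ 46657
46657 —HB6→ 6^6 + 1 —bump→ 7^7 + 1 = 823544 —(−1)→ 823543

776886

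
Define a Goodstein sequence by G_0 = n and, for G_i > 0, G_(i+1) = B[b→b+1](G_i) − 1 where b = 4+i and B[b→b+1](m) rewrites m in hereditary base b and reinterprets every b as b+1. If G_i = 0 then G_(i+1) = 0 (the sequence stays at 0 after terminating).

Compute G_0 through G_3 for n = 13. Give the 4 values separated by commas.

base 4: 13 = 3·4 + 1; at 5: 3·5 + 1 = 16; next = 15
base 5: 15 = 3·5; at 6: 3·6 = 18; next = 17
base 6: 17 = 2·6 + 5; at 7: 2·7 + 5 = 19; next = 18

13, 15, 17, 18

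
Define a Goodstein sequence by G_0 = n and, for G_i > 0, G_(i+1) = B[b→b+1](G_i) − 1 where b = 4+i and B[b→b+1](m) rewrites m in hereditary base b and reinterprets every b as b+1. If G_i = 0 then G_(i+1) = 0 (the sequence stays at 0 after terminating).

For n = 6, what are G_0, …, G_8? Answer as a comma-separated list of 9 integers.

6, 6, 6, 6, 5, 4, 3, 2, 1

6 —HB4→ 4 + 2 —bump→ 5 + 2 = 7 —(−1)→ 6
6 —HB5→ 5 + 1 —bump→ 6 + 1 = 7 —(−1)→ 6
6 —HB6→ 6 —bump→ 7 = 7 —(−1)→ 6
6 —HB7→ 6 —bump→ 6 = 6 —(−1)→ 5
5 —HB8→ 5 —bump→ 5 = 5 —(−1)→ 4
4 —HB9→ 4 —bump→ 4 = 4 —(−1)→ 3
3 —HB10→ 3 —bump→ 3 = 3 —(−1)→ 2
2 —HB11→ 2 —bump→ 2 = 2 —(−1)→ 1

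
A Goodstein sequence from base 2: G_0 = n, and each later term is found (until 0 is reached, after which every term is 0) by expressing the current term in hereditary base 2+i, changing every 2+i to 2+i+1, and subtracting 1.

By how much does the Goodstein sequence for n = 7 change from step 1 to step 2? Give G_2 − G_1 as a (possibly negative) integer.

229

step 0: 7 = 2^2 + 2 + 1; sub 3 for 2: 3^3 + 3 + 1; = 31; G_1 = 31−1 = 30
step 1: 30 = 3^3 + 3; sub 4 for 3: 4^4 + 4; = 260; G_2 = 260−1 = 259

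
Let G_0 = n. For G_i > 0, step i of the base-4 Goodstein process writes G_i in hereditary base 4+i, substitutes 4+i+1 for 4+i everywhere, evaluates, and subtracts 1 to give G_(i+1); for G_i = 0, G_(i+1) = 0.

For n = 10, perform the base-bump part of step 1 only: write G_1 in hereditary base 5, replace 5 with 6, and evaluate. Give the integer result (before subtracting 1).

G_0=10  [base 4] 2·4 + 2  →[4↦5]→  2·5 + 2 = 12  −1 ⇒ G_1=11
G_1=11  [base 5] 2·5 + 1  →[5↦6]→  2·6 + 1 = 13  −1 ⇒ G_2=12

13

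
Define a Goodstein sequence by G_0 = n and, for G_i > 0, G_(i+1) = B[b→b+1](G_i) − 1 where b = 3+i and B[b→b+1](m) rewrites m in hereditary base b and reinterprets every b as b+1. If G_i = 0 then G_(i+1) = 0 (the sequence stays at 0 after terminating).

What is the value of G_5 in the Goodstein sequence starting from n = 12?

base 3: 12 = 3^2 + 3; at 4: 4^2 + 4 = 20; next = 19
base 4: 19 = 4^2 + 3; at 5: 5^2 + 3 = 28; next = 27
base 5: 27 = 5^2 + 2; at 6: 6^2 + 2 = 38; next = 37
base 6: 37 = 6^2 + 1; at 7: 7^2 + 1 = 50; next = 49
base 7: 49 = 7^2; at 8: 8^2 = 64; next = 63
base 8: 63 = 7·8 + 7; at 9: 7·9 + 7 = 70; next = 69

63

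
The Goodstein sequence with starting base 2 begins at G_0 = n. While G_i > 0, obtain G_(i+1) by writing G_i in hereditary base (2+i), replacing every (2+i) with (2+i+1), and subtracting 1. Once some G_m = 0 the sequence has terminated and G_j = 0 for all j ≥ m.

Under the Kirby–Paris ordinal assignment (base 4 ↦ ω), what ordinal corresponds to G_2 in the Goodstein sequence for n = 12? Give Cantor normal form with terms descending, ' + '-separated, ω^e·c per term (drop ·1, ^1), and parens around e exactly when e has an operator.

G_0 = 12. HB_2(12) = 2^(2 + 1) + 2^2. Bump = 108. G_1 = 107.
G_1 = 107. HB_3(107) = 3^(3 + 1) + 2·3^2 + 2·3 + 2. Bump = 1066. G_2 = 1065.

ω^(ω + 1) + ω^2·2 + ω·2 + 1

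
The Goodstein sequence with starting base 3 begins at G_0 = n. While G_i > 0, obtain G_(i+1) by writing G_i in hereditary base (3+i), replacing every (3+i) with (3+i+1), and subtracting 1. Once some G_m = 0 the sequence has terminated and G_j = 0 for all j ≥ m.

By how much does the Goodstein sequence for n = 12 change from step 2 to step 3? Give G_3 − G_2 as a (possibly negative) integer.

10

[0] 12 ≡ 3^2 + 3 (base 3). Lift 4: 20. −1: 19.
[1] 19 ≡ 4^2 + 3 (base 4). Lift 5: 28. −1: 27.
[2] 27 ≡ 5^2 + 2 (base 5). Lift 6: 38. −1: 37.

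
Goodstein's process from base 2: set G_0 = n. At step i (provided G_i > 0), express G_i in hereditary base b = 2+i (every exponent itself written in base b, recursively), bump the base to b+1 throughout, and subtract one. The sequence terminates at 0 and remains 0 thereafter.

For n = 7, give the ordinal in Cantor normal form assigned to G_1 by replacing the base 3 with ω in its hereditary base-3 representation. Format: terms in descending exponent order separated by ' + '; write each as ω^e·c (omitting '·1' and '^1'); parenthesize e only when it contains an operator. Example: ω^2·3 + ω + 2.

ω^ω + ω

[0] 7 ≡ 2^2 + 2 + 1 (base 2). Lift 3: 31. −1: 30.
[1] 30 ≡ 3^3 + 3 (base 3). Lift 4: 260. −1: 259.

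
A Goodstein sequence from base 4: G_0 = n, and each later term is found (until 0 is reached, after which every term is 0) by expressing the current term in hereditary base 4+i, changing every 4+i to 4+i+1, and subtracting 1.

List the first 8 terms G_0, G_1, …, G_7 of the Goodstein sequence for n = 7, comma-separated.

G_0=7  [base 4] 4 + 3  →[4↦5]→  5 + 3 = 8  −1 ⇒ G_1=7
G_1=7  [base 5] 5 + 2  →[5↦6]→  6 + 2 = 8  −1 ⇒ G_2=7
G_2=7  [base 6] 6 + 1  →[6↦7]→  7 + 1 = 8  −1 ⇒ G_3=7
G_3=7  [base 7] 7  →[7↦8]→  8 = 8  −1 ⇒ G_4=7
G_4=7  [base 8] 7  →[8↦9]→  7 = 7  −1 ⇒ G_5=6
G_5=6  [base 9] 6  →[9↦10]→  6 = 6  −1 ⇒ G_6=5
G_6=5  [base 10] 5  →[10↦11]→  5 = 5  −1 ⇒ G_7=4

7, 7, 7, 7, 7, 6, 5, 4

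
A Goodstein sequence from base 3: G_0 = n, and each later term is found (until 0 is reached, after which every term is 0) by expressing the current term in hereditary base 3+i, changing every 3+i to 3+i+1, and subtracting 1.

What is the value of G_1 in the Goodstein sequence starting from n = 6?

7

6 —HB3→ 2·3 —bump→ 2·4 = 8 —(−1)→ 7
7 —HB4→ 4 + 3 —bump→ 5 + 3 = 8 —(−1)→ 7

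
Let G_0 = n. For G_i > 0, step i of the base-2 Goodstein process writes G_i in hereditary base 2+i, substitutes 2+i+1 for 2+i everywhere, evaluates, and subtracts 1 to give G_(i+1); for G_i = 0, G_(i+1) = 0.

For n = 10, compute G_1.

(0) 10|_2 = 2^(2 + 1) + 2 ↦ 3^(3 + 1) + 3|_3 = 84 ⇒ 83
(1) 83|_3 = 3^(3 + 1) + 2 ↦ 4^(4 + 1) + 2|_4 = 1026 ⇒ 1025

83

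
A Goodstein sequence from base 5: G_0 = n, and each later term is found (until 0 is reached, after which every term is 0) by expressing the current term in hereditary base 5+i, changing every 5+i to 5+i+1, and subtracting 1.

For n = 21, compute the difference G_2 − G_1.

3

base 5: 21 = 4·5 + 1; at 6: 4·6 + 1 = 25; next = 24
base 6: 24 = 4·6; at 7: 4·7 = 28; next = 27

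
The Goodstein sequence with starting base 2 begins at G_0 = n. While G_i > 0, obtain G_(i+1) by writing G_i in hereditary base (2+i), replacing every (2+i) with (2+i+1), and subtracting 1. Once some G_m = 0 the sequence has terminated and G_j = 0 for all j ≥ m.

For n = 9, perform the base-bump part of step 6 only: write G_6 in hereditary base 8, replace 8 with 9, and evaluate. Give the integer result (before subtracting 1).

1162263922

G_0=9  [base 2] 2^(2 + 1) + 1  →[2↦3]→  3^(3 + 1) + 1 = 82  −1 ⇒ G_1=81
G_1=81  [base 3] 3^(3 + 1)  →[3↦4]→  4^(4 + 1) = 1024  −1 ⇒ G_2=1023
G_2=1023  [base 4] 3·4^4 + 3·4^3 + 3·4^2 + 3·4 + 3  →[4↦5]→  3·5^5 + 3·5^3 + 3·5^2 + 3·5 + 3 = 9843  −1 ⇒ G_3=9842
G_3=9842  [base 5] 3·5^5 + 3·5^3 + 3·5^2 + 3·5 + 2  →[5↦6]→  3·6^6 + 3·6^3 + 3·6^2 + 3·6 + 2 = 140744  −1 ⇒ G_4=140743
G_4=140743  [base 6] 3·6^6 + 3·6^3 + 3·6^2 + 3·6 + 1  →[6↦7]→  3·7^7 + 3·7^3 + 3·7^2 + 3·7 + 1 = 2471827  −1 ⇒ G_5=2471826
G_5=2471826  [base 7] 3·7^7 + 3·7^3 + 3·7^2 + 3·7  →[7↦8]→  3·8^8 + 3·8^3 + 3·8^2 + 3·8 = 50333400  −1 ⇒ G_6=50333399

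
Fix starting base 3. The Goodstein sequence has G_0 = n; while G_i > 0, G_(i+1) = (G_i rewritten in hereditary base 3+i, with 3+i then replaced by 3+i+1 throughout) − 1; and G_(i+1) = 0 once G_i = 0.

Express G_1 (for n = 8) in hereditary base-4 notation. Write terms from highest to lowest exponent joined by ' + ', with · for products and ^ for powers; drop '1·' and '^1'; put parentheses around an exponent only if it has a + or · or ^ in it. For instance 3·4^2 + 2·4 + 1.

2·4 + 1

i=0: 8 = 2·3 + 2 (b=3); 3→4: 2·4 + 2 = 10; 10−1 = 9
i=1: 9 = 2·4 + 1 (b=4); 4→5: 2·5 + 1 = 11; 11−1 = 10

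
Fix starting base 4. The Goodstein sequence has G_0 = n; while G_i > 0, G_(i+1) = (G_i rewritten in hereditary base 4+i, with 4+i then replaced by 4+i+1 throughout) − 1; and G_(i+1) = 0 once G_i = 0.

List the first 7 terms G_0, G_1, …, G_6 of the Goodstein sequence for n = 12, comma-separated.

i=0: 12 = 3·4 (b=4); 4→5: 3·5 = 15; 15−1 = 14
i=1: 14 = 2·5 + 4 (b=5); 5→6: 2·6 + 4 = 16; 16−1 = 15
i=2: 15 = 2·6 + 3 (b=6); 6→7: 2·7 + 3 = 17; 17−1 = 16
i=3: 16 = 2·7 + 2 (b=7); 7→8: 2·8 + 2 = 18; 18−1 = 17
i=4: 17 = 2·8 + 1 (b=8); 8→9: 2·9 + 1 = 19; 19−1 = 18
i=5: 18 = 2·9 (b=9); 9→10: 2·10 = 20; 20−1 = 19

12, 14, 15, 16, 17, 18, 19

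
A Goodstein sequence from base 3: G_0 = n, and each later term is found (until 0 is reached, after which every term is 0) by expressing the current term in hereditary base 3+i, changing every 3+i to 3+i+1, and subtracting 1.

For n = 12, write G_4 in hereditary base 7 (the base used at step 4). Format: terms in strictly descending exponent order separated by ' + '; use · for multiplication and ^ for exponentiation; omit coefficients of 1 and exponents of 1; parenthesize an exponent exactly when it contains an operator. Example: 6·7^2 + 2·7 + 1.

[0] 12 ≡ 3^2 + 3 (base 3). Lift 4: 20. −1: 19.
[1] 19 ≡ 4^2 + 3 (base 4). Lift 5: 28. −1: 27.
[2] 27 ≡ 5^2 + 2 (base 5). Lift 6: 38. −1: 37.
[3] 37 ≡ 6^2 + 1 (base 6). Lift 7: 50. −1: 49.
[4] 49 ≡ 7^2 (base 7). Lift 8: 64. −1: 63.

7^2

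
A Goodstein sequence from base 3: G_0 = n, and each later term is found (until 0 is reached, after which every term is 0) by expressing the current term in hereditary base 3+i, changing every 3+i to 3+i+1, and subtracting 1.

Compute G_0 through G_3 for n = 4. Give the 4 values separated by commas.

4, 4, 4, 3

base 3: 4 = 3 + 1; at 4: 4 + 1 = 5; next = 4
base 4: 4 = 4; at 5: 5 = 5; next = 4
base 5: 4 = 4; at 6: 4 = 4; next = 3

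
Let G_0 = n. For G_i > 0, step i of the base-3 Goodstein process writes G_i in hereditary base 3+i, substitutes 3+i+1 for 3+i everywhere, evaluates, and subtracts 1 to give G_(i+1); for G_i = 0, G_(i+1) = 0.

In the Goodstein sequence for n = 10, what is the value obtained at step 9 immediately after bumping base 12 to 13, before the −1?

10 —HB3→ 3^2 + 1 —bump→ 4^2 + 1 = 17 —(−1)→ 16
16 —HB4→ 4^2 —bump→ 5^2 = 25 —(−1)→ 24
24 —HB5→ 4·5 + 4 —bump→ 4·6 + 4 = 28 —(−1)→ 27
27 —HB6→ 4·6 + 3 —bump→ 4·7 + 3 = 31 —(−1)→ 30
30 —HB7→ 4·7 + 2 —bump→ 4·8 + 2 = 34 —(−1)→ 33
33 —HB8→ 4·8 + 1 —bump→ 4·9 + 1 = 37 —(−1)→ 36
36 —HB9→ 4·9 —bump→ 4·10 = 40 —(−1)→ 39
39 —HB10→ 3·10 + 9 —bump→ 3·11 + 9 = 42 —(−1)→ 41
41 —HB11→ 3·11 + 8 —bump→ 3·12 + 8 = 44 —(−1)→ 43

46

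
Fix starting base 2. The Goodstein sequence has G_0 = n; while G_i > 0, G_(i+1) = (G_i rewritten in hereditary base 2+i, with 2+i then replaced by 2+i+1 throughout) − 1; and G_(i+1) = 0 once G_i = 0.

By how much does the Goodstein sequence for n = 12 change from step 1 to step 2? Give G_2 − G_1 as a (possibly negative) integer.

(0) 12|_2 = 2^(2 + 1) + 2^2 ↦ 3^(3 + 1) + 3^3|_3 = 108 ⇒ 107
(1) 107|_3 = 3^(3 + 1) + 2·3^2 + 2·3 + 2 ↦ 4^(4 + 1) + 2·4^2 + 2·4 + 2|_4 = 1066 ⇒ 1065

958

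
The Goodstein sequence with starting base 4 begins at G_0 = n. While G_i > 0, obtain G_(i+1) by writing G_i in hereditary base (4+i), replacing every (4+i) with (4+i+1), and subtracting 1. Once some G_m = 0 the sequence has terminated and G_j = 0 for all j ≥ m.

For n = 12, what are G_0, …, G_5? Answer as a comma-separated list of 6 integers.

[0] 12 ≡ 3·4 (base 4). Lift 5: 15. −1: 14.
[1] 14 ≡ 2·5 + 4 (base 5). Lift 6: 16. −1: 15.
[2] 15 ≡ 2·6 + 3 (base 6). Lift 7: 17. −1: 16.
[3] 16 ≡ 2·7 + 2 (base 7). Lift 8: 18. −1: 17.
[4] 17 ≡ 2·8 + 1 (base 8). Lift 9: 19. −1: 18.

12, 14, 15, 16, 17, 18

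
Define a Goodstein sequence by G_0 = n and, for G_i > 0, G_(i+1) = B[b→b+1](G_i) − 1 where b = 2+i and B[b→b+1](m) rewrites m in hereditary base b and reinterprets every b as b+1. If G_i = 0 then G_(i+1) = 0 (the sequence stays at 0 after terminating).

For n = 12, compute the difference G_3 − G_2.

14620

G_0 = 12. HB_2(12) = 2^(2 + 1) + 2^2. Bump = 108. G_1 = 107.
G_1 = 107. HB_3(107) = 3^(3 + 1) + 2·3^2 + 2·3 + 2. Bump = 1066. G_2 = 1065.
G_2 = 1065. HB_4(1065) = 4^(4 + 1) + 2·4^2 + 2·4 + 1. Bump = 15686. G_3 = 15685.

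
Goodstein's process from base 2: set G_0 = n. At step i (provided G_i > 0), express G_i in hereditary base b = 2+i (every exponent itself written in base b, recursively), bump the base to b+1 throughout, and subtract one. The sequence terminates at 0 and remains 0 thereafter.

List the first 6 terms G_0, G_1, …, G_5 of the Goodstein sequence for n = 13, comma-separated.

step 0: 13 = 2^(2 + 1) + 2^2 + 1; sub 3 for 2: 3^(3 + 1) + 3^3 + 1; = 109; G_1 = 109−1 = 108
step 1: 108 = 3^(3 + 1) + 3^3; sub 4 for 3: 4^(4 + 1) + 4^4; = 1280; G_2 = 1280−1 = 1279
step 2: 1279 = 4^(4 + 1) + 3·4^3 + 3·4^2 + 3·4 + 3; sub 5 for 4: 5^(5 + 1) + 3·5^3 + 3·5^2 + 3·5 + 3; = 16093; G_3 = 16093−1 = 16092
step 3: 16092 = 5^(5 + 1) + 3·5^3 + 3·5^2 + 3·5 + 2; sub 6 for 5: 6^(6 + 1) + 3·6^3 + 3·6^2 + 3·6 + 2; = 280712; G_4 = 280712−1 = 280711
step 4: 280711 = 6^(6 + 1) + 3·6^3 + 3·6^2 + 3·6 + 1; sub 7 for 6: 7^(7 + 1) + 3·7^3 + 3·7^2 + 3·7 + 1; = 5765999; G_5 = 5765999−1 = 5765998

13, 108, 1279, 16092, 280711, 5765998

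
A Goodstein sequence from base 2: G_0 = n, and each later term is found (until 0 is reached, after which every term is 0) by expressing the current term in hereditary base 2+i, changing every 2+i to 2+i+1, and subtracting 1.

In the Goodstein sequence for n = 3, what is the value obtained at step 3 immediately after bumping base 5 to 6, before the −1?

2

G_0 = 3. HB_2(3) = 2 + 1. Bump = 4. G_1 = 3.
G_1 = 3. HB_3(3) = 3. Bump = 4. G_2 = 3.
G_2 = 3. HB_4(3) = 3. Bump = 3. G_3 = 2.
G_3 = 2. HB_5(2) = 2. Bump = 2. G_4 = 1.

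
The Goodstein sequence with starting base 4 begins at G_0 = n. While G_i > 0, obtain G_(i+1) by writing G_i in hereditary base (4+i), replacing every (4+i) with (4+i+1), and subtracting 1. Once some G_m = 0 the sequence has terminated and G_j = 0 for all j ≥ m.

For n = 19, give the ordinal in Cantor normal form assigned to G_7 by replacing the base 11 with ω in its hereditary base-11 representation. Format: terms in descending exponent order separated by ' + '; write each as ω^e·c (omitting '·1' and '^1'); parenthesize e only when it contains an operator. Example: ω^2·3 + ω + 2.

step 0: 19 = 4^2 + 3; sub 5 for 4: 5^2 + 3; = 28; G_1 = 28−1 = 27
step 1: 27 = 5^2 + 2; sub 6 for 5: 6^2 + 2; = 38; G_2 = 38−1 = 37
step 2: 37 = 6^2 + 1; sub 7 for 6: 7^2 + 1; = 50; G_3 = 50−1 = 49
step 3: 49 = 7^2; sub 8 for 7: 8^2; = 64; G_4 = 64−1 = 63
step 4: 63 = 7·8 + 7; sub 9 for 8: 7·9 + 7; = 70; G_5 = 70−1 = 69
step 5: 69 = 7·9 + 6; sub 10 for 9: 7·10 + 6; = 76; G_6 = 76−1 = 75
step 6: 75 = 7·10 + 5; sub 11 for 10: 7·11 + 5; = 82; G_7 = 82−1 = 81
step 7: 81 = 7·11 + 4; sub 12 for 11: 7·12 + 4; = 88; G_8 = 88−1 = 87

ω·7 + 4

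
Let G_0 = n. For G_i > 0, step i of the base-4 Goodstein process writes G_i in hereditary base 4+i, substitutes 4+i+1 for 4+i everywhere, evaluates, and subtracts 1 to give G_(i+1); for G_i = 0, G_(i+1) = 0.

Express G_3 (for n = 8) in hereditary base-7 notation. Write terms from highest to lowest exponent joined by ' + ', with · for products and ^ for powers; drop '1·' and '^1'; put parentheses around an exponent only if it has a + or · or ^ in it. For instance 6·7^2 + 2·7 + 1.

7 + 2

step 0: 8 = 2·4; sub 5 for 4: 2·5; = 10; G_1 = 10−1 = 9
step 1: 9 = 5 + 4; sub 6 for 5: 6 + 4; = 10; G_2 = 10−1 = 9
step 2: 9 = 6 + 3; sub 7 for 6: 7 + 3; = 10; G_3 = 10−1 = 9
step 3: 9 = 7 + 2; sub 8 for 7: 8 + 2; = 10; G_4 = 10−1 = 9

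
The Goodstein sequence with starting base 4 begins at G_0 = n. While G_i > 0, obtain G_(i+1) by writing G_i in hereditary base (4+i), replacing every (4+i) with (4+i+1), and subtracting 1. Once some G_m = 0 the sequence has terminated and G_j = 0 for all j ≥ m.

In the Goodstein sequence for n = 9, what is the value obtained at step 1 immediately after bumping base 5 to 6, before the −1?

9 —HB4→ 2·4 + 1 —bump→ 2·5 + 1 = 11 —(−1)→ 10
10 —HB5→ 2·5 —bump→ 2·6 = 12 —(−1)→ 11

12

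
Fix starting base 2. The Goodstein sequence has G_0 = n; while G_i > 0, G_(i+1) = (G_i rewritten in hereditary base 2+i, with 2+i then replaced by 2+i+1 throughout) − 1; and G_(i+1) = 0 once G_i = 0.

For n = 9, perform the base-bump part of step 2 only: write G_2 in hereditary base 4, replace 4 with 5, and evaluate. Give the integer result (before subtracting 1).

9 —HB2→ 2^(2 + 1) + 1 —bump→ 3^(3 + 1) + 1 = 82 —(−1)→ 81
81 —HB3→ 3^(3 + 1) —bump→ 4^(4 + 1) = 1024 —(−1)→ 1023
1023 —HB4→ 3·4^4 + 3·4^3 + 3·4^2 + 3·4 + 3 —bump→ 3·5^5 + 3·5^3 + 3·5^2 + 3·5 + 3 = 9843 —(−1)→ 9842

9843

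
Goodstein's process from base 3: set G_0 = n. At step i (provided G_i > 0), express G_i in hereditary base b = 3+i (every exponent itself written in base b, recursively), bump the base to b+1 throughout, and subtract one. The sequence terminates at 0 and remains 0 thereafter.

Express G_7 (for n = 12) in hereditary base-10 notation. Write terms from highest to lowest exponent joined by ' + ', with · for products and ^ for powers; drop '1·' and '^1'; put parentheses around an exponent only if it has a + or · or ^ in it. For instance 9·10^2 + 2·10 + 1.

(0) 12|_3 = 3^2 + 3 ↦ 4^2 + 4|_4 = 20 ⇒ 19
(1) 19|_4 = 4^2 + 3 ↦ 5^2 + 3|_5 = 28 ⇒ 27
(2) 27|_5 = 5^2 + 2 ↦ 6^2 + 2|_6 = 38 ⇒ 37
(3) 37|_6 = 6^2 + 1 ↦ 7^2 + 1|_7 = 50 ⇒ 49
(4) 49|_7 = 7^2 ↦ 8^2|_8 = 64 ⇒ 63
(5) 63|_8 = 7·8 + 7 ↦ 7·9 + 7|_9 = 70 ⇒ 69
(6) 69|_9 = 7·9 + 6 ↦ 7·10 + 6|_10 = 76 ⇒ 75

7·10 + 5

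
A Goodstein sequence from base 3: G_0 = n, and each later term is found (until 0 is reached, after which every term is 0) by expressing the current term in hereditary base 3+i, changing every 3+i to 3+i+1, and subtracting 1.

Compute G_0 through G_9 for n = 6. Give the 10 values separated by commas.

G_0=6  [base 3] 2·3  →[3↦4]→  2·4 = 8  −1 ⇒ G_1=7
G_1=7  [base 4] 4 + 3  →[4↦5]→  5 + 3 = 8  −1 ⇒ G_2=7
G_2=7  [base 5] 5 + 2  →[5↦6]→  6 + 2 = 8  −1 ⇒ G_3=7
G_3=7  [base 6] 6 + 1  →[6↦7]→  7 + 1 = 8  −1 ⇒ G_4=7
G_4=7  [base 7] 7  →[7↦8]→  8 = 8  −1 ⇒ G_5=7
G_5=7  [base 8] 7  →[8↦9]→  7 = 7  −1 ⇒ G_6=6
G_6=6  [base 9] 6  →[9↦10]→  6 = 6  −1 ⇒ G_7=5
G_7=5  [base 10] 5  →[10↦11]→  5 = 5  −1 ⇒ G_8=4
G_8=4  [base 11] 4  →[11↦12]→  4 = 4  −1 ⇒ G_9=3

6, 7, 7, 7, 7, 7, 6, 5, 4, 3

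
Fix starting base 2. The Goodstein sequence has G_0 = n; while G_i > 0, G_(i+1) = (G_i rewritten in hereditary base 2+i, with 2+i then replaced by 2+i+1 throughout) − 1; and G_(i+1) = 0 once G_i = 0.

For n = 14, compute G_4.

G_0=14  [base 2] 2^(2 + 1) + 2^2 + 2  →[2↦3]→  3^(3 + 1) + 3^3 + 3 = 111  −1 ⇒ G_1=110
G_1=110  [base 3] 3^(3 + 1) + 3^3 + 2  →[3↦4]→  4^(4 + 1) + 4^4 + 2 = 1282  −1 ⇒ G_2=1281
G_2=1281  [base 4] 4^(4 + 1) + 4^4 + 1  →[4↦5]→  5^(5 + 1) + 5^5 + 1 = 18751  −1 ⇒ G_3=18750
G_3=18750  [base 5] 5^(5 + 1) + 5^5  →[5↦6]→  6^(6 + 1) + 6^6 = 326592  −1 ⇒ G_4=326591
G_4=326591  [base 6] 6^(6 + 1) + 5·6^5 + 5·6^4 + 5·6^3 + 5·6^2 + 5·6 + 5  →[6↦7]→  7^(7 + 1) + 5·7^5 + 5·7^4 + 5·7^3 + 5·7^2 + 5·7 + 5 = 5862841  −1 ⇒ G_5=5862840

326591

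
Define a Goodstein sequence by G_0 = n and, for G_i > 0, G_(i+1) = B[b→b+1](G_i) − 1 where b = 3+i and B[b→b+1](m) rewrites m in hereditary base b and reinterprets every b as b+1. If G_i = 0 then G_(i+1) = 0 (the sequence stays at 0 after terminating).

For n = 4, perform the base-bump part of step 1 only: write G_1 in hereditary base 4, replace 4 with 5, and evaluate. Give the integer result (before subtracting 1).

i=0: 4 = 3 + 1 (b=3); 3→4: 4 + 1 = 5; 5−1 = 4
i=1: 4 = 4 (b=4); 4→5: 5 = 5; 5−1 = 4

5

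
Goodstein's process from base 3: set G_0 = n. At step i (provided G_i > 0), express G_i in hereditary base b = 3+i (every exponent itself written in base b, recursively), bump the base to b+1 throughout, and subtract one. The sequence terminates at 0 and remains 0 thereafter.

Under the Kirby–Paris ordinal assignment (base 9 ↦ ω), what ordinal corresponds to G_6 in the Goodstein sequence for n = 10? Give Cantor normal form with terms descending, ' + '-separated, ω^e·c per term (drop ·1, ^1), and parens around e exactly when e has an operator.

G_0=10  [base 3] 3^2 + 1  →[3↦4]→  4^2 + 1 = 17  −1 ⇒ G_1=16
G_1=16  [base 4] 4^2  →[4↦5]→  5^2 = 25  −1 ⇒ G_2=24
G_2=24  [base 5] 4·5 + 4  →[5↦6]→  4·6 + 4 = 28  −1 ⇒ G_3=27
G_3=27  [base 6] 4·6 + 3  →[6↦7]→  4·7 + 3 = 31  −1 ⇒ G_4=30
G_4=30  [base 7] 4·7 + 2  →[7↦8]→  4·8 + 2 = 34  −1 ⇒ G_5=33
G_5=33  [base 8] 4·8 + 1  →[8↦9]→  4·9 + 1 = 37  −1 ⇒ G_6=36

ω·4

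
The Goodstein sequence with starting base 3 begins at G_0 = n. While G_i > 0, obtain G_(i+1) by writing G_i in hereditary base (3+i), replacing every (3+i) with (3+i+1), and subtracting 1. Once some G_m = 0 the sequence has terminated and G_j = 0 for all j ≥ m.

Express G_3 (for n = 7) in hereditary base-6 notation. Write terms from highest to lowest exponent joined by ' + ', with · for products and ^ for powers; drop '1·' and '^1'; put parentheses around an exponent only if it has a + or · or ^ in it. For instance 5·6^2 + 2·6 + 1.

6 + 3

G_0=7  [base 3] 2·3 + 1  →[3↦4]→  2·4 + 1 = 9  −1 ⇒ G_1=8
G_1=8  [base 4] 2·4  →[4↦5]→  2·5 = 10  −1 ⇒ G_2=9
G_2=9  [base 5] 5 + 4  →[5↦6]→  6 + 4 = 10  −1 ⇒ G_3=9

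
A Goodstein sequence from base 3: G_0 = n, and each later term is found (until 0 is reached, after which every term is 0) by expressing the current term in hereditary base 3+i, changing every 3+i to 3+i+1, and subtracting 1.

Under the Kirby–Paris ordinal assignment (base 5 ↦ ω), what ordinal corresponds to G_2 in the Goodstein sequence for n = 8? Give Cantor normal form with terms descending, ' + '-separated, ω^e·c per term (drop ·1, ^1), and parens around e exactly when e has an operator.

(0) 8|_3 = 2·3 + 2 ↦ 2·4 + 2|_4 = 10 ⇒ 9
(1) 9|_4 = 2·4 + 1 ↦ 2·5 + 1|_5 = 11 ⇒ 10
(2) 10|_5 = 2·5 ↦ 2·6|_6 = 12 ⇒ 11

ω·2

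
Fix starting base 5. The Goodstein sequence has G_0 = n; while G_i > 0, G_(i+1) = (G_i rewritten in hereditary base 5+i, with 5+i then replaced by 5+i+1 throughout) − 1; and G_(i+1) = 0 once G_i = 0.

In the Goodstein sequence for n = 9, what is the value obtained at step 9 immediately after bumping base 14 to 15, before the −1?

G_0=9  [base 5] 5 + 4  →[5↦6]→  6 + 4 = 10  −1 ⇒ G_1=9
G_1=9  [base 6] 6 + 3  →[6↦7]→  7 + 3 = 10  −1 ⇒ G_2=9
G_2=9  [base 7] 7 + 2  →[7↦8]→  8 + 2 = 10  −1 ⇒ G_3=9
G_3=9  [base 8] 8 + 1  →[8↦9]→  9 + 1 = 10  −1 ⇒ G_4=9
G_4=9  [base 9] 9  →[9↦10]→  10 = 10  −1 ⇒ G_5=9
G_5=9  [base 10] 9  →[10↦11]→  9 = 9  −1 ⇒ G_6=8
G_6=8  [base 11] 8  →[11↦12]→  8 = 8  −1 ⇒ G_7=7
G_7=7  [base 12] 7  →[12↦13]→  7 = 7  −1 ⇒ G_8=6
G_8=6  [base 13] 6  →[13↦14]→  6 = 6  −1 ⇒ G_9=5

5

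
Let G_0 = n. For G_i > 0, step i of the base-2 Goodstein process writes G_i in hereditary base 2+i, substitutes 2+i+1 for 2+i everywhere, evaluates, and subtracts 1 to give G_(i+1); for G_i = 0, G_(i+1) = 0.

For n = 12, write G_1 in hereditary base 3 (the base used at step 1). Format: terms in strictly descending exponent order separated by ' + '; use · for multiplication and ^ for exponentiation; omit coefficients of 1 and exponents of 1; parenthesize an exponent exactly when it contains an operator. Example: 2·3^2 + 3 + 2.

[0] 12 ≡ 2^(2 + 1) + 2^2 (base 2). Lift 3: 108. −1: 107.
[1] 107 ≡ 3^(3 + 1) + 2·3^2 + 2·3 + 2 (base 3). Lift 4: 1066. −1: 1065.

3^(3 + 1) + 2·3^2 + 2·3 + 2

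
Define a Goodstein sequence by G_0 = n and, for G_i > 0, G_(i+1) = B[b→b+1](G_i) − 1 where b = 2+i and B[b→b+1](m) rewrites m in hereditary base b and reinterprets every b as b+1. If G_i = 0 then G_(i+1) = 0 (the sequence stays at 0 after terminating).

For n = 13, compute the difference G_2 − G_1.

1171

[0] 13 ≡ 2^(2 + 1) + 2^2 + 1 (base 2). Lift 3: 109. −1: 108.
[1] 108 ≡ 3^(3 + 1) + 3^3 (base 3). Lift 4: 1280. −1: 1279.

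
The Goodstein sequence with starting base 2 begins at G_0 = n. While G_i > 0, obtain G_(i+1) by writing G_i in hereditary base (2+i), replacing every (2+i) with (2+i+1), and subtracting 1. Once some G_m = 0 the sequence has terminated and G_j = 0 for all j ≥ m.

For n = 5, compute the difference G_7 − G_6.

703

G_0 = 5. HB_2(5) = 2^2 + 1. Bump = 28. G_1 = 27.
G_1 = 27. HB_3(27) = 3^3. Bump = 256. G_2 = 255.
G_2 = 255. HB_4(255) = 3·4^3 + 3·4^2 + 3·4 + 3. Bump = 468. G_3 = 467.
G_3 = 467. HB_5(467) = 3·5^3 + 3·5^2 + 3·5 + 2. Bump = 776. G_4 = 775.
G_4 = 775. HB_6(775) = 3·6^3 + 3·6^2 + 3·6 + 1. Bump = 1198. G_5 = 1197.
G_5 = 1197. HB_7(1197) = 3·7^3 + 3·7^2 + 3·7. Bump = 1752. G_6 = 1751.
G_6 = 1751. HB_8(1751) = 3·8^3 + 3·8^2 + 2·8 + 7. Bump = 2455. G_7 = 2454.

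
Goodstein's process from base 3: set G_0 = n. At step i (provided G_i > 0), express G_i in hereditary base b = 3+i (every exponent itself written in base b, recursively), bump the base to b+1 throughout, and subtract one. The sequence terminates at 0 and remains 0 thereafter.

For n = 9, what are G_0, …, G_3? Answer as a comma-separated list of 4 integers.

G_0 = 9. HB_3(9) = 3^2. Bump = 16. G_1 = 15.
G_1 = 15. HB_4(15) = 3·4 + 3. Bump = 18. G_2 = 17.
G_2 = 17. HB_5(17) = 3·5 + 2. Bump = 20. G_3 = 19.

9, 15, 17, 19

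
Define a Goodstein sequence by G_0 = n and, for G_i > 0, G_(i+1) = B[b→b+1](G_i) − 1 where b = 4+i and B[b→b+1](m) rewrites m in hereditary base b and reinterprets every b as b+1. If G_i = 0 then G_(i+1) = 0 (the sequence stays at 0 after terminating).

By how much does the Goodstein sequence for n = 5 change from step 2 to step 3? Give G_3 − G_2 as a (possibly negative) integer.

-1

i=0: 5 = 4 + 1 (b=4); 4→5: 5 + 1 = 6; 6−1 = 5
i=1: 5 = 5 (b=5); 5→6: 6 = 6; 6−1 = 5
i=2: 5 = 5 (b=6); 6→7: 5 = 5; 5−1 = 4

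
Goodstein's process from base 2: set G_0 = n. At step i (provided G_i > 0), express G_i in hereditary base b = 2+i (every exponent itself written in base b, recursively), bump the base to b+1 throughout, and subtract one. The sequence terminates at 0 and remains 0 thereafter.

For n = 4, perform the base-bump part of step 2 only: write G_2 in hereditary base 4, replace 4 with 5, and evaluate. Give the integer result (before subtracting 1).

4 —HB2→ 2^2 —bump→ 3^3 = 27 —(−1)→ 26
26 —HB3→ 2·3^2 + 2·3 + 2 —bump→ 2·4^2 + 2·4 + 2 = 42 —(−1)→ 41
41 —HB4→ 2·4^2 + 2·4 + 1 —bump→ 2·5^2 + 2·5 + 1 = 61 —(−1)→ 60

61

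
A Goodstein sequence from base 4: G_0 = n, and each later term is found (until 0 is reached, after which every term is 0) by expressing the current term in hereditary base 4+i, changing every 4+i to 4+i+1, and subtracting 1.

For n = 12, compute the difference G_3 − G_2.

G_0 = 12. HB_4(12) = 3·4. Bump = 15. G_1 = 14.
G_1 = 14. HB_5(14) = 2·5 + 4. Bump = 16. G_2 = 15.
G_2 = 15. HB_6(15) = 2·6 + 3. Bump = 17. G_3 = 16.

1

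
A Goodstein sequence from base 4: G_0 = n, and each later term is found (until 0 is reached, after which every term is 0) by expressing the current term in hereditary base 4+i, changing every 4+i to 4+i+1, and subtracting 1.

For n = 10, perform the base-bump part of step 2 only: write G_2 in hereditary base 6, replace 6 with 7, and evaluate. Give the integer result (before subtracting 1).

base 4: 10 = 2·4 + 2; at 5: 2·5 + 2 = 12; next = 11
base 5: 11 = 2·5 + 1; at 6: 2·6 + 1 = 13; next = 12
base 6: 12 = 2·6; at 7: 2·7 = 14; next = 13

14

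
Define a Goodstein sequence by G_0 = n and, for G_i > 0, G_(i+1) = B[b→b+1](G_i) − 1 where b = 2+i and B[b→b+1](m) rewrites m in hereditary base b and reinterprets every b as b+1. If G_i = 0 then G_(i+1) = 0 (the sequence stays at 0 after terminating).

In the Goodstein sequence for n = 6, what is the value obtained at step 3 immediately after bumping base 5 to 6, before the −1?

46656

G_0 = 6. HB_2(6) = 2^2 + 2. Bump = 30. G_1 = 29.
G_1 = 29. HB_3(29) = 3^3 + 2. Bump = 258. G_2 = 257.
G_2 = 257. HB_4(257) = 4^4 + 1. Bump = 3126. G_3 = 3125.
G_3 = 3125. HB_5(3125) = 5^5. Bump = 46656. G_4 = 46655.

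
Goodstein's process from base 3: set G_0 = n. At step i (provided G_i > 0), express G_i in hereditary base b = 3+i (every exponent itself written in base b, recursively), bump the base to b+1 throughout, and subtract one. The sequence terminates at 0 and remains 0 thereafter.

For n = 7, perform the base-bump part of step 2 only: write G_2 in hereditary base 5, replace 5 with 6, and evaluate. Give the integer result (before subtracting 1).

base 3: 7 = 2·3 + 1; at 4: 2·4 + 1 = 9; next = 8
base 4: 8 = 2·4; at 5: 2·5 = 10; next = 9
base 5: 9 = 5 + 4; at 6: 6 + 4 = 10; next = 9

10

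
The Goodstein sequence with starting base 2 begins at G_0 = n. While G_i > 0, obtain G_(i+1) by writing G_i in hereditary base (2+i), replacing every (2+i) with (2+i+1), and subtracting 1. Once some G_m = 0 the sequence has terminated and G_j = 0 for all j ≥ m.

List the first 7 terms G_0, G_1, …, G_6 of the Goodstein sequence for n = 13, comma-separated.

13 —HB2→ 2^(2 + 1) + 2^2 + 1 —bump→ 3^(3 + 1) + 3^3 + 1 = 109 —(−1)→ 108
108 —HB3→ 3^(3 + 1) + 3^3 —bump→ 4^(4 + 1) + 4^4 = 1280 —(−1)→ 1279
1279 —HB4→ 4^(4 + 1) + 3·4^3 + 3·4^2 + 3·4 + 3 —bump→ 5^(5 + 1) + 3·5^3 + 3·5^2 + 3·5 + 3 = 16093 —(−1)→ 16092
16092 —HB5→ 5^(5 + 1) + 3·5^3 + 3·5^2 + 3·5 + 2 —bump→ 6^(6 + 1) + 3·6^3 + 3·6^2 + 3·6 + 2 = 280712 —(−1)→ 280711
280711 —HB6→ 6^(6 + 1) + 3·6^3 + 3·6^2 + 3·6 + 1 —bump→ 7^(7 + 1) + 3·7^3 + 3·7^2 + 3·7 + 1 = 5765999 —(−1)→ 5765998
5765998 —HB7→ 7^(7 + 1) + 3·7^3 + 3·7^2 + 3·7 —bump→ 8^(8 + 1) + 3·8^3 + 3·8^2 + 3·8 = 134219480 —(−1)→ 134219479

13, 108, 1279, 16092, 280711, 5765998, 134219479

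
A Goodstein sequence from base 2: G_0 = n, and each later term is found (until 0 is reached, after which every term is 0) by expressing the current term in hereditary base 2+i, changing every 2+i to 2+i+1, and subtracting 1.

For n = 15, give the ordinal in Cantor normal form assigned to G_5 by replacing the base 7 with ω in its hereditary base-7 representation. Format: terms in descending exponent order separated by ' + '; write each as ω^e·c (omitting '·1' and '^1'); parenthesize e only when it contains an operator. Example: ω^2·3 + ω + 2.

base 2: 15 = 2^(2 + 1) + 2^2 + 2 + 1; at 3: 3^(3 + 1) + 3^3 + 3 + 1 = 112; next = 111
base 3: 111 = 3^(3 + 1) + 3^3 + 3; at 4: 4^(4 + 1) + 4^4 + 4 = 1284; next = 1283
base 4: 1283 = 4^(4 + 1) + 4^4 + 3; at 5: 5^(5 + 1) + 5^5 + 3 = 18753; next = 18752
base 5: 18752 = 5^(5 + 1) + 5^5 + 2; at 6: 6^(6 + 1) + 6^6 + 2 = 326594; next = 326593
base 6: 326593 = 6^(6 + 1) + 6^6 + 1; at 7: 7^(7 + 1) + 7^7 + 1 = 6588345; next = 6588344

ω^(ω + 1) + ω^ω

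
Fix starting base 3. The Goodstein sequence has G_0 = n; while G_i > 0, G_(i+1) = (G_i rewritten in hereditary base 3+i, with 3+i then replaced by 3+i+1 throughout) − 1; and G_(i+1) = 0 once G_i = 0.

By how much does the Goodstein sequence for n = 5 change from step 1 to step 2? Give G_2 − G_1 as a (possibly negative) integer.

0

(0) 5|_3 = 3 + 2 ↦ 4 + 2|_4 = 6 ⇒ 5
(1) 5|_4 = 4 + 1 ↦ 5 + 1|_5 = 6 ⇒ 5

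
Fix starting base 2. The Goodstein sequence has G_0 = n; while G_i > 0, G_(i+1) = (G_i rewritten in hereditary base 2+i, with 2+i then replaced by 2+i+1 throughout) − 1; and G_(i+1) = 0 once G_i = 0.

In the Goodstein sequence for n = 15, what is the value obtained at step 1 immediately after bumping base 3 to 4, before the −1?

1284

i=0: 15 = 2^(2 + 1) + 2^2 + 2 + 1 (b=2); 2→3: 3^(3 + 1) + 3^3 + 3 + 1 = 112; 112−1 = 111
i=1: 111 = 3^(3 + 1) + 3^3 + 3 (b=3); 3→4: 4^(4 + 1) + 4^4 + 4 = 1284; 1284−1 = 1283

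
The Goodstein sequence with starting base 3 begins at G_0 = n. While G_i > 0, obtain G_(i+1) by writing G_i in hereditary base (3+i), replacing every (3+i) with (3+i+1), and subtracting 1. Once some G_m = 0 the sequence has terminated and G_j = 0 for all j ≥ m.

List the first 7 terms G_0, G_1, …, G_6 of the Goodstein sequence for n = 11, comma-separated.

step 0: 11 = 3^2 + 2; sub 4 for 3: 4^2 + 2; = 18; G_1 = 18−1 = 17
step 1: 17 = 4^2 + 1; sub 5 for 4: 5^2 + 1; = 26; G_2 = 26−1 = 25
step 2: 25 = 5^2; sub 6 for 5: 6^2; = 36; G_3 = 36−1 = 35
step 3: 35 = 5·6 + 5; sub 7 for 6: 5·7 + 5; = 40; G_4 = 40−1 = 39
step 4: 39 = 5·7 + 4; sub 8 for 7: 5·8 + 4; = 44; G_5 = 44−1 = 43
step 5: 43 = 5·8 + 3; sub 9 for 8: 5·9 + 3; = 48; G_6 = 48−1 = 47

11, 17, 25, 35, 39, 43, 47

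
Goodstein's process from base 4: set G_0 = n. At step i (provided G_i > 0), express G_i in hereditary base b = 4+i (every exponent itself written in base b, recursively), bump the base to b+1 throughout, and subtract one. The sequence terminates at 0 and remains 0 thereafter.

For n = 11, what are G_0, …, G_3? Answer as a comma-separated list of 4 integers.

base 4: 11 = 2·4 + 3; at 5: 2·5 + 3 = 13; next = 12
base 5: 12 = 2·5 + 2; at 6: 2·6 + 2 = 14; next = 13
base 6: 13 = 2·6 + 1; at 7: 2·7 + 1 = 15; next = 14

11, 12, 13, 14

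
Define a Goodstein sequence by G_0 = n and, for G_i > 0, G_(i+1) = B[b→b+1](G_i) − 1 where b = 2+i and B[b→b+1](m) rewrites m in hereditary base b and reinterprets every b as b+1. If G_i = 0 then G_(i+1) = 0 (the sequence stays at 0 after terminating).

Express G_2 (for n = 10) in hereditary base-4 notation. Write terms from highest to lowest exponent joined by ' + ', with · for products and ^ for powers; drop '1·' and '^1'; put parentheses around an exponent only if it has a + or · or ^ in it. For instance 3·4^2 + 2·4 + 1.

4^(4 + 1) + 1

i=0: 10 = 2^(2 + 1) + 2 (b=2); 2→3: 3^(3 + 1) + 3 = 84; 84−1 = 83
i=1: 83 = 3^(3 + 1) + 2 (b=3); 3→4: 4^(4 + 1) + 2 = 1026; 1026−1 = 1025
i=2: 1025 = 4^(4 + 1) + 1 (b=4); 4→5: 5^(5 + 1) + 1 = 15626; 15626−1 = 15625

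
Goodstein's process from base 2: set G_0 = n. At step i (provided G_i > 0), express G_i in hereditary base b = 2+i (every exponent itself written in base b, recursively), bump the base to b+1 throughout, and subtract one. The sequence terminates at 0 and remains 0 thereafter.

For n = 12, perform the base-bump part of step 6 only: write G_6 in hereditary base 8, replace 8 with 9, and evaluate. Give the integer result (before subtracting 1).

i=0: 12 = 2^(2 + 1) + 2^2 (b=2); 2→3: 3^(3 + 1) + 3^3 = 108; 108−1 = 107
i=1: 107 = 3^(3 + 1) + 2·3^2 + 2·3 + 2 (b=3); 3→4: 4^(4 + 1) + 2·4^2 + 2·4 + 2 = 1066; 1066−1 = 1065
i=2: 1065 = 4^(4 + 1) + 2·4^2 + 2·4 + 1 (b=4); 4→5: 5^(5 + 1) + 2·5^2 + 2·5 + 1 = 15686; 15686−1 = 15685
i=3: 15685 = 5^(5 + 1) + 2·5^2 + 2·5 (b=5); 5→6: 6^(6 + 1) + 2·6^2 + 2·6 = 280020; 280020−1 = 280019
i=4: 280019 = 6^(6 + 1) + 2·6^2 + 6 + 5 (b=6); 6→7: 7^(7 + 1) + 2·7^2 + 7 + 5 = 5764911; 5764911−1 = 5764910
i=5: 5764910 = 7^(7 + 1) + 2·7^2 + 7 + 4 (b=7); 7→8: 8^(8 + 1) + 2·8^2 + 8 + 4 = 134217868; 134217868−1 = 134217867
i=6: 134217867 = 8^(8 + 1) + 2·8^2 + 8 + 3 (b=8); 8→9: 9^(9 + 1) + 2·9^2 + 9 + 3 = 3486784575; 3486784575−1 = 3486784574

3486784575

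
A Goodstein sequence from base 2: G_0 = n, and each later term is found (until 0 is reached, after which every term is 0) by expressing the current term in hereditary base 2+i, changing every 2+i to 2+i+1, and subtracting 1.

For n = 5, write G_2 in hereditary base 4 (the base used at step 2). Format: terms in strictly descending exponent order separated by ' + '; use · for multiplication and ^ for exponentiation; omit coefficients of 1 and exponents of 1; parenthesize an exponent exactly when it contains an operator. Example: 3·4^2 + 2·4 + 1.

3·4^3 + 3·4^2 + 3·4 + 3

step 0: 5 = 2^2 + 1; sub 3 for 2: 3^3 + 1; = 28; G_1 = 28−1 = 27
step 1: 27 = 3^3; sub 4 for 3: 4^4; = 256; G_2 = 256−1 = 255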